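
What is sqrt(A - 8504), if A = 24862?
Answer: sqrt(16358) ≈ 127.90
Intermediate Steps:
sqrt(A - 8504) = sqrt(24862 - 8504) = sqrt(16358)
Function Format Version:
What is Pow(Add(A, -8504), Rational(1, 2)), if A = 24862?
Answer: Pow(16358, Rational(1, 2)) ≈ 127.90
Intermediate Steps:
Pow(Add(A, -8504), Rational(1, 2)) = Pow(Add(24862, -8504), Rational(1, 2)) = Pow(16358, Rational(1, 2))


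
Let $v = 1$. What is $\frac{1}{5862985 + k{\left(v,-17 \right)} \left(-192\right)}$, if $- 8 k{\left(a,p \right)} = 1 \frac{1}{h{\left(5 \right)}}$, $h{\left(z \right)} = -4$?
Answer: $\frac{1}{5862979} \approx 1.7056 \cdot 10^{-7}$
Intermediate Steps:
$k{\left(a,p \right)} = \frac{1}{32}$ ($k{\left(a,p \right)} = - \frac{1 \frac{1}{-4}}{8} = - \frac{1 \left(- \frac{1}{4}\right)}{8} = \left(- \frac{1}{8}\right) \left(- \frac{1}{4}\right) = \frac{1}{32}$)
$\frac{1}{5862985 + k{\left(v,-17 \right)} \left(-192\right)} = \frac{1}{5862985 + \frac{1}{32} \left(-192\right)} = \frac{1}{5862985 - 6} = \frac{1}{5862979}$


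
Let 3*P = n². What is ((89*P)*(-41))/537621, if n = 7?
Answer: -25543/230409 ≈ -0.11086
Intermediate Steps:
P = 49/3 (P = (⅓)*7² = (⅓)*49 = 49/3 ≈ 16.333)
((89*P)*(-41))/537621 = ((89*(49/3))*(-41))/537621 = ((4361/3)*(-41))*(1/537621) = -178801/3*1/537621 = -25543/230409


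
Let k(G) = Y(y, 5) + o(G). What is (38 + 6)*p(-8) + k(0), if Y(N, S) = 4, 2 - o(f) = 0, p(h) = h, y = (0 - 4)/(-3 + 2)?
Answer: -346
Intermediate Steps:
y = 4 (y = -4/(-1) = -4*(-1) = 4)
o(f) = 2 (o(f) = 2 - 1*0 = 2 + 0 = 2)
k(G) = 6 (k(G) = 4 + 2 = 6)
(38 + 6)*p(-8) + k(0) = (38 + 6)*(-8) + 6 = 44*(-8) + 6 = -352 + 6 = -346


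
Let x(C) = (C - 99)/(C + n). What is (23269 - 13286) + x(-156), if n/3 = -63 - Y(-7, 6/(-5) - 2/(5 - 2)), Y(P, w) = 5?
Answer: 239609/24 ≈ 9983.7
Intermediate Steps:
n = -204 (n = 3*(-63 - 1*5) = 3*(-63 - 5) = 3*(-68) = -204)
x(C) = (-99 + C)/(-204 + C) (x(C) = (C - 99)/(C - 204) = (-99 + C)/(-204 + C))
(23269 - 13286) + x(-156) = (23269 - 13286) + (-99 - 156)/(-204 - 156) = 9983 - 255/(-360) = 9983 - 1/360*(-255) = 9983 + 17/24 = 239609/24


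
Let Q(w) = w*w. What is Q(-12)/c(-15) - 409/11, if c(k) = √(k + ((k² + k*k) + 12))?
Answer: -409/11 + 48*√447/149 ≈ -30.371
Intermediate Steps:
Q(w) = w²
c(k) = √(12 + k + 2*k²) (c(k) = √(k + ((k² + k²) + 12)) = √(k + (2*k² + 12)) = √(k + (12 + 2*k²)) = √(12 + k + 2*k²))
Q(-12)/c(-15) - 409/11 = (-12)²/(√(12 - 15 + 2*(-15)²)) - 409/11 = 144/(√(12 - 15 + 2*225)) - 409*1/11 = 144/(√(12 - 15 + 450)) - 409/11 = 144/(√447) - 409/11 = 144*(√447/447) - 409/11 = 48*√447/149 - 409/11 = -409/11 + 48*√447/149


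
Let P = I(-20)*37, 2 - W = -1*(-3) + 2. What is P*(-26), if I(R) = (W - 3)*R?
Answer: -115440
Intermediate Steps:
W = -3 (W = 2 - (-1*(-3) + 2) = 2 - (3 + 2) = 2 - 1*5 = 2 - 5 = -3)
I(R) = -6*R (I(R) = (-3 - 3)*R = -6*R)
P = 4440 (P = -6*(-20)*37 = 120*37 = 4440)
P*(-26) = 4440*(-26) = -115440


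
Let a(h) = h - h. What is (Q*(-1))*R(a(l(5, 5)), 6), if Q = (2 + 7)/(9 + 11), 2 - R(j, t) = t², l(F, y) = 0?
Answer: 153/10 ≈ 15.300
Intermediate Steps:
a(h) = 0
R(j, t) = 2 - t²
Q = 9/20 ≈ 0.45000
(Q*(-1))*R(a(l(5, 5)), 6) = ((9/20)*(-1))*(2 - 1*6²) = -9*(2 - 1*36)/20 = -9*(2 - 36)/20 = -9/20*(-34) = 153/10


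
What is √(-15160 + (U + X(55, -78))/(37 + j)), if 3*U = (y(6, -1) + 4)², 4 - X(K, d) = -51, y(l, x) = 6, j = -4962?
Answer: I*√132377655615/2955 ≈ 123.13*I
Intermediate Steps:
X(K, d) = 55 (X(K, d) = 4 - 1*(-51) = 4 + 51 = 55)
U = 100/3 (U = (6 + 4)²/3 = (⅓)*10² = (⅓)*100 = 100/3 ≈ 33.333)
√(-15160 + (U + X(55, -78))/(37 + j)) = √(-15160 + (100/3 + 55)/(37 - 4962)) = √(-15160 + (265/3)/(-4925)) = √(-15160 + (265/3)*(-1/4925)) = √(-15160 - 53/2955) = √(-44797853/2955) = I*√132377655615/2955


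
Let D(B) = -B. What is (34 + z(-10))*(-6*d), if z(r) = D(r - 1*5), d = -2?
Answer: 588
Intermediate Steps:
z(r) = 5 - r (z(r) = -(r - 1*5) = -(r - 5) = -(-5 + r) = 5 - r)
(34 + z(-10))*(-6*d) = (34 + (5 - 1*(-10)))*(-6*(-2)) = (34 + (5 + 10))*12 = (34 + 15)*12 = 49*12 = 588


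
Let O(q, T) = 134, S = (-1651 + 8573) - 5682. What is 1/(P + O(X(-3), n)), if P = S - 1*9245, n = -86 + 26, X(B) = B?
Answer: -1/7871 ≈ -0.00012705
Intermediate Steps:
S = 1240 (S = 6922 - 5682 = 1240)
n = -60
P = -8005 (P = 1240 - 1*9245 = 1240 - 9245 = -8005)
1/(P + O(X(-3), n)) = 1/(-8005 + 134) = 1/(-7871) = -1/7871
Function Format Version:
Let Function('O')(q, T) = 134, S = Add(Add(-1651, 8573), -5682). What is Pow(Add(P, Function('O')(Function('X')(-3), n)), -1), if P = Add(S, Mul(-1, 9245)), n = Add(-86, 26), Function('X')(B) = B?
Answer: Rational(-1, 7871) ≈ -0.00012705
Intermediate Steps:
S = 1240 (S = Add(6922, -5682) = 1240)
n = -60
P = -8005 (P = Add(1240, Mul(-1, 9245)) = Add(1240, -9245) = -8005)
Pow(Add(P, Function('O')(Function('X')(-3), n)), -1) = Pow(Add(-8005, 134), -1) = Pow(-7871, -1) = Rational(-1, 7871)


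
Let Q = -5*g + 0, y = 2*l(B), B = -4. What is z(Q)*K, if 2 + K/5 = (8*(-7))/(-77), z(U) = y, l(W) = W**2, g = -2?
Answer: -2240/11 ≈ -203.64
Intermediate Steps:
y = 32 (y = 2*(-4)**2 = 2*16 = 32)
Q = 10 (Q = -5*(-2) + 0 = 10 + 0 = 10)
z(U) = 32
K = -70/11 (K = -10 + 5*((8*(-7))/(-77)) = -10 + 5*(-56*(-1/77)) = -10 + 5*(8/11) = -10 + 40/11 = -70/11 ≈ -6.3636)
z(Q)*K = 32*(-70/11) = -2240/11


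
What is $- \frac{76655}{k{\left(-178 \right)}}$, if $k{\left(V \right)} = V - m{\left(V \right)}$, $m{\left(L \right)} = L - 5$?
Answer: $-15331$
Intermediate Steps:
$m{\left(L \right)} = -5 + L$ ($m{\left(L \right)} = L - 5 = -5 + L$)
$k{\left(V \right)} = 5$ ($k{\left(V \right)} = V - \left(-5 + V\right) = 5$)
$- \frac{76655}{k{\left(-178 \right)}} = - \frac{76655}{5} = \left(-76655\right) \frac{1}{5} = -15331$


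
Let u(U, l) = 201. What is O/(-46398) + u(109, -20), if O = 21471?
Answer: 3101509/15466 ≈ 200.54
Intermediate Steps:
O/(-46398) + u(109, -20) = 21471/(-46398) + 201 = 21471*(-1/46398) + 201 = -7157/15466 + 201 = 3101509/15466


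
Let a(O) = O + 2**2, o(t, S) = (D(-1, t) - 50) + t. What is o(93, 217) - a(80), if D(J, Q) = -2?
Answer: -43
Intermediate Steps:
o(t, S) = -52 + t (o(t, S) = (-2 - 50) + t = -52 + t)
a(O) = 4 + O (a(O) = O + 4 = 4 + O)
o(93, 217) - a(80) = (-52 + 93) - (4 + 80) = 41 - 1*84 = 41 - 84 = -43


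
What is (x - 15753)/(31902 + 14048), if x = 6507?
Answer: -4623/22975 ≈ -0.20122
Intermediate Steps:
(x - 15753)/(31902 + 14048) = (6507 - 15753)/(31902 + 14048) = -9246/45950 = -9246*1/45950 = -4623/22975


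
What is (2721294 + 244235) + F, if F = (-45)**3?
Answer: 2874404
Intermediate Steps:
F = -91125
(2721294 + 244235) + F = (2721294 + 244235) - 91125 = 2965529 - 91125 = 2874404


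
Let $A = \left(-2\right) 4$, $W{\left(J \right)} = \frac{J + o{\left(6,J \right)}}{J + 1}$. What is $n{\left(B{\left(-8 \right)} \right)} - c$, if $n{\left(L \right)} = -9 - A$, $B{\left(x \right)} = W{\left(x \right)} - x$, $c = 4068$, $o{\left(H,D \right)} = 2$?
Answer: $-4069$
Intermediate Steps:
$W{\left(J \right)} = \frac{2 + J}{1 + J}$ ($W{\left(J \right)} = \frac{J + 2}{J + 1} = \frac{2 + J}{1 + J}$)
$B{\left(x \right)} = - x + \frac{2 + x}{1 + x}$ ($B{\left(x \right)} = \frac{2 + x}{1 + x} - x = - x + \frac{2 + x}{1 + x}$)
$A = -8$
$n{\left(L \right)} = -1$ ($n{\left(L \right)} = -9 - -8 = -9 + 8 = -1$)
$n{\left(B{\left(-8 \right)} \right)} - c = -1 - 4068 = -4069$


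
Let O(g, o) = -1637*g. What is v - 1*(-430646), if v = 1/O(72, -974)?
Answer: 50757660143/117864 ≈ 4.3065e+5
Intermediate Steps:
v = -1/117864 (v = 1/(-1637*72) = 1/(-117864) = -1/117864 ≈ -8.4843e-6)
v - 1*(-430646) = -1/117864 - 1*(-430646) = -1/117864 + 430646 = 50757660143/117864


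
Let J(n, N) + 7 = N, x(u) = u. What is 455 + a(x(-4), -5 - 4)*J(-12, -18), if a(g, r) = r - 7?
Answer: 855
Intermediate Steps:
J(n, N) = -7 + N
a(g, r) = -7 + r
455 + a(x(-4), -5 - 4)*J(-12, -18) = 455 + (-7 + (-5 - 4))*(-7 - 18) = 455 + (-7 - 9)*(-25) = 455 - 16*(-25) = 455 + 400 = 855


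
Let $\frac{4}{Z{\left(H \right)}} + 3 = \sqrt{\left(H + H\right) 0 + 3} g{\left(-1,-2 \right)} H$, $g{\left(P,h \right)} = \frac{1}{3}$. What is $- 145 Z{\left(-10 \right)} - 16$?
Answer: $- \frac{6388}{73} + \frac{5800 \sqrt{3}}{73} \approx 50.108$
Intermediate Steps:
$g{\left(P,h \right)} = \frac{1}{3}$
$Z{\left(H \right)} = \frac{4}{-3 + \frac{H \sqrt{3}}{3}}$ ($Z{\left(H \right)} = \frac{4}{-3 + \sqrt{\left(H + H\right) 0 + 3} \cdot \frac{1}{3} H} = \frac{4}{-3 + \sqrt{2 H 0 + 3} \cdot \frac{1}{3} H} = \frac{4}{-3 + \sqrt{0 + 3} \cdot \frac{1}{3} H} = \frac{4}{-3 + \sqrt{3} \cdot \frac{1}{3} H} = \frac{4}{-3 + \frac{\sqrt{3}}{3} H} = \frac{4}{-3 + \frac{H \sqrt{3}}{3}}$)
$- 145 Z{\left(-10 \right)} - 16 = - 145 \frac{12}{-9 - 10 \sqrt{3}} - 16 = - \frac{1740}{-9 - 10 \sqrt{3}} - 16 = -16 - \frac{1740}{-9 - 10 \sqrt{3}}$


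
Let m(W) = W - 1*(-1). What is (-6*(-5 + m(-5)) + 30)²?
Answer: 7056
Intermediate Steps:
m(W) = 1 + W (m(W) = W + 1 = 1 + W)
(-6*(-5 + m(-5)) + 30)² = (-6*(-5 + (1 - 5)) + 30)² = (-6*(-5 - 4) + 30)² = (-6*(-9) + 30)² = (54 + 30)² = 84² = 7056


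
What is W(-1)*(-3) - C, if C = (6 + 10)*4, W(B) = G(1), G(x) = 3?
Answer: -73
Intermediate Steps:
W(B) = 3
C = 64 (C = 16*4 = 64)
W(-1)*(-3) - C = 3*(-3) - 1*64 = -9 - 64 = -73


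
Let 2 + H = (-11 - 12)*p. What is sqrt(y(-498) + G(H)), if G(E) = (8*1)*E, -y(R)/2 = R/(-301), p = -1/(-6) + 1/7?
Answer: 16*I*sqrt(242907)/903 ≈ 8.7328*I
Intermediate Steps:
p = 13/42 (p = -1*(-1/6) + 1*(1/7) = 1/6 + 1/7 = 13/42 ≈ 0.30952)
y(R) = 2*R/301 (y(R) = -2*R/(-301) = -2*R*(-1)/301 = -(-2)*R/301 = 2*R/301)
H = -383/42 (H = -2 + (-11 - 12)*(13/42) = -2 - 23*13/42 = -2 - 299/42 = -383/42 ≈ -9.1190)
G(E) = 8*E
sqrt(y(-498) + G(H)) = sqrt((2/301)*(-498) + 8*(-383/42)) = sqrt(-996/301 - 1532/21) = sqrt(-68864/903) = 16*I*sqrt(242907)/903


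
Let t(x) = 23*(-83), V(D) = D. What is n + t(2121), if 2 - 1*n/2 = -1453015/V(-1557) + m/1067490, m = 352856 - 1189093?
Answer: -348101111074/92337885 ≈ -3769.9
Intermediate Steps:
m = -836237
t(x) = -1909
n = -171828088609/92337885 (n = 4 - 2*(-1453015/(-1557) - 836237/1067490) = 4 - 2*(-1453015*(-1/1557) - 836237*1/1067490) = 4 - 2*(1453015/1557 - 836237/1067490) = 4 - 2*172197440149/184675770 = 4 - 172197440149/92337885 = -171828088609/92337885 ≈ -1860.9)
n + t(2121) = -171828088609/92337885 - 1909 = -348101111074/92337885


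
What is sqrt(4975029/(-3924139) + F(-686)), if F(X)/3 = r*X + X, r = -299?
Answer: sqrt(9443859159871583133)/3924139 ≈ 783.12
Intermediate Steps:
F(X) = -894*X (F(X) = 3*(-299*X + X) = 3*(-298*X) = -894*X)
sqrt(4975029/(-3924139) + F(-686)) = sqrt(4975029/(-3924139) - 894*(-686)) = sqrt(4975029*(-1/3924139) + 613284) = sqrt(-4975029/3924139 + 613284) = sqrt(2406606687447/3924139) = sqrt(9443859159871583133)/3924139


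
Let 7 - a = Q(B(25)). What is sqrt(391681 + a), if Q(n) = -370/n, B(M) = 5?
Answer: sqrt(391762) ≈ 625.91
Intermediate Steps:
a = 81 (a = 7 - (-370)/5 = 7 - 1*(-74) = 7 + 74 = 81)
sqrt(391681 + a) = sqrt(391681 + 81) = sqrt(391762)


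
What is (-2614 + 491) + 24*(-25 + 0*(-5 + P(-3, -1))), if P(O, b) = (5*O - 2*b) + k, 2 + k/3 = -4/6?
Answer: -2723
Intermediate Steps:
k = -8 (k = -6 + 3*(-4/6) = -6 + 3*(-4*⅙) = -6 + 3*(-⅔) = -6 - 2 = -8)
P(O, b) = -8 - 2*b + 5*O (P(O, b) = (5*O - 2*b) - 8 = (-2*b + 5*O) - 8 = -8 - 2*b + 5*O)
(-2614 + 491) + 24*(-25 + 0*(-5 + P(-3, -1))) = (-2614 + 491) + 24*(-25 + 0*(-5 + (-8 - 2*(-1) + 5*(-3)))) = -2123 + 24*(-25 + 0*(-5 + (-8 + 2 - 15))) = -2123 + 24*(-25 + 0*(-5 - 21)) = -2123 + 24*(-25 + 0*(-26)) = -2123 + 24*(-25 + 0) = -2123 + 24*(-25) = -2123 - 600 = -2723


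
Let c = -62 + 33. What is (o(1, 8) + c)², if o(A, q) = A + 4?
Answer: 576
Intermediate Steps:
o(A, q) = 4 + A
c = -29
(o(1, 8) + c)² = ((4 + 1) - 29)² = (5 - 29)² = (-24)² = 576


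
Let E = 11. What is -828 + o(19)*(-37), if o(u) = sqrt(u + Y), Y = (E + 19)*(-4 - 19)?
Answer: -828 - 37*I*sqrt(671) ≈ -828.0 - 958.44*I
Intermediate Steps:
Y = -690 (Y = (11 + 19)*(-4 - 19) = 30*(-23) = -690)
o(u) = sqrt(-690 + u) (o(u) = sqrt(u - 690) = sqrt(-690 + u))
-828 + o(19)*(-37) = -828 + sqrt(-690 + 19)*(-37) = -828 + sqrt(-671)*(-37) = -828 + (I*sqrt(671))*(-37) = -828 - 37*I*sqrt(671)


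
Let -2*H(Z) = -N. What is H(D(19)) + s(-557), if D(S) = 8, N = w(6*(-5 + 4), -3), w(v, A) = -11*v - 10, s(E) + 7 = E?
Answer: -536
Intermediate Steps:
s(E) = -7 + E
w(v, A) = -10 - 11*v
N = 56 (N = -10 - 66*(-5 + 4) = -10 - 66*(-1) = -10 - 11*(-6) = -10 + 66 = 56)
H(Z) = 28 (H(Z) = -(-1)*56/2 = -½*(-56) = 28)
H(D(19)) + s(-557) = 28 + (-7 - 557) = 28 - 564 = -536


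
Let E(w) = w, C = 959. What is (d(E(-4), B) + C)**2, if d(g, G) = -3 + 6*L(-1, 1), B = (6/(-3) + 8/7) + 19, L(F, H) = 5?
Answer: 972196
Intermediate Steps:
B = 127/7 (B = (6*(-1/3) + 8*(1/7)) + 19 = (-2 + 8/7) + 19 = -6/7 + 19 = 127/7 ≈ 18.143)
d(g, G) = 27 (d(g, G) = -3 + 6*5 = -3 + 30 = 27)
(d(E(-4), B) + C)**2 = (27 + 959)**2 = 986**2 = 972196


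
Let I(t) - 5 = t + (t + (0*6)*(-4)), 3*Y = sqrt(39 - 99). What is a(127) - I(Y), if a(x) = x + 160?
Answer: 282 - 4*I*sqrt(15)/3 ≈ 282.0 - 5.164*I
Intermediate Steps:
Y = 2*I*sqrt(15)/3 (Y = sqrt(39 - 99)/3 = sqrt(-60)/3 = (2*I*sqrt(15))/3 = 2*I*sqrt(15)/3 ≈ 2.582*I)
a(x) = 160 + x
I(t) = 5 + 2*t (I(t) = 5 + (t + (t + (0*6)*(-4))) = 5 + (t + (t + 0*(-4))) = 5 + (t + (t + 0)) = 5 + (t + t) = 5 + 2*t)
a(127) - I(Y) = (160 + 127) - (5 + 2*(2*I*sqrt(15)/3)) = 287 - (5 + 4*I*sqrt(15)/3) = 287 + (-5 - 4*I*sqrt(15)/3) = 282 - 4*I*sqrt(15)/3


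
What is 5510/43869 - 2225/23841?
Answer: 11251795/348626943 ≈ 0.032275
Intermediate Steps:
5510/43869 - 2225/23841 = 11251795/348626943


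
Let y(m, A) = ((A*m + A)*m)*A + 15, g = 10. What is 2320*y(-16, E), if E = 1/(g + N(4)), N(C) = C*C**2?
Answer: 47780400/1369 ≈ 34902.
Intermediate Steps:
N(C) = C**3
E = 1/74 (E = 1/(10 + 4**3) = 1/(10 + 64) = 1/74 ≈ 0.013514)
y(m, A) = 15 + A*m*(A + A*m) (y(m, A) = ((A + A*m)*m)*A + 15 = (m*(A + A*m))*A + 15 = A*m*(A + A*m) + 15 = 15 + A*m*(A + A*m))
2320*y(-16, E) = 2320*(15 - 16*(1/74)**2 + (1/74)**2*(-16)**2) = 2320*(15 - 16*1/5476 + (1/5476)*256) = 2320*(15 - 4/1369 + 64/1369) = 2320*(20595/1369) = 47780400/1369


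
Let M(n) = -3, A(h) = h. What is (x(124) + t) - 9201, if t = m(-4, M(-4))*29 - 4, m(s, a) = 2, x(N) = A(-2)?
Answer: -9149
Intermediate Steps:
x(N) = -2
t = 54 (t = 2*29 - 4 = 58 - 4 = 54)
(x(124) + t) - 9201 = (-2 + 54) - 9201 = 52 - 9201 = -9149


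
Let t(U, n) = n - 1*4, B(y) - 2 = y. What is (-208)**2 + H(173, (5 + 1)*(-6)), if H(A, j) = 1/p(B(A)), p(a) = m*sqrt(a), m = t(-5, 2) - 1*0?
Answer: 43264 - sqrt(7)/70 ≈ 43264.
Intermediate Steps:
B(y) = 2 + y
t(U, n) = -4 + n (t(U, n) = n - 4 = -4 + n)
m = -2 (m = (-4 + 2) - 1*0 = -2 + 0 = -2)
p(a) = -2*sqrt(a)
H(A, j) = -1/(2*sqrt(2 + A)) (H(A, j) = 1/(-2*sqrt(2 + A)) = -1/(2*sqrt(2 + A)))
(-208)**2 + H(173, (5 + 1)*(-6)) = (-208)**2 - 1/(2*sqrt(2 + 173)) = 43264 - sqrt(7)/70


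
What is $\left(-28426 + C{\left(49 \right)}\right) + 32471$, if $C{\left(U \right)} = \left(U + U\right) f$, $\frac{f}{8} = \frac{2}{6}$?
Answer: $\frac{12919}{3} \approx 4306.3$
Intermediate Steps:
$f = \frac{8}{3}$ ($f = 8 \cdot \frac{2}{6} = 8 \cdot 2 \cdot \frac{1}{6} = 8 \cdot \frac{1}{3} = \frac{8}{3} \approx 2.6667$)
$C{\left(U \right)} = \frac{16 U}{3}$ ($C{\left(U \right)} = \left(U + U\right) \frac{8}{3} = 2 U \frac{8}{3} = \frac{16 U}{3}$)
$\left(-28426 + C{\left(49 \right)}\right) + 32471 = \left(-28426 + \frac{16}{3} \cdot 49\right) + 32471 = \left(-28426 + \frac{784}{3}\right) + 32471 = - \frac{84494}{3} + 32471 = \frac{12919}{3}$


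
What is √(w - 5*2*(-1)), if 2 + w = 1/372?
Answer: √276861/186 ≈ 2.8289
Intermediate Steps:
w = -743/372 (w = -2 + 1/372 = -743/372 ≈ -1.9973)
√(w - 5*2*(-1)) = √(-743/372 - 5*2*(-1)) = √(-743/372 - 10*(-1)) = √(-743/372 + 10) = √(2977/372) = √276861/186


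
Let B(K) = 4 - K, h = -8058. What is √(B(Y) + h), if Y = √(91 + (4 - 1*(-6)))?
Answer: √(-8054 - √101) ≈ 89.8*I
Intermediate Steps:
Y = √101 (Y = √(91 + (4 + 6)) = √(91 + 10) = √101 ≈ 10.050)
√(B(Y) + h) = √((4 - √101) - 8058) = √(-8054 - √101)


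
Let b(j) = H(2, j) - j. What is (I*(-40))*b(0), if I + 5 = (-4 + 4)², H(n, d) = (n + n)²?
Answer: 3200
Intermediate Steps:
H(n, d) = 4*n² (H(n, d) = (2*n)² = 4*n²)
b(j) = 16 - j (b(j) = 4*2² - j = 4*4 - j = 16 - j)
I = -5 (I = -5 + (-4 + 4)² = -5 + 0² = -5 + 0 = -5)
(I*(-40))*b(0) = (-5*(-40))*(16 - 1*0) = 200*(16 + 0) = 200*16 = 3200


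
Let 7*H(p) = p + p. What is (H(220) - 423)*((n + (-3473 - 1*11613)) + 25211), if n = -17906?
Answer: 19615901/7 ≈ 2.8023e+6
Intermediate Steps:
H(p) = 2*p/7 (H(p) = (p + p)/7 = (2*p)/7 = 2*p/7)
(H(220) - 423)*((n + (-3473 - 1*11613)) + 25211) = ((2/7)*220 - 423)*((-17906 + (-3473 - 1*11613)) + 25211) = (440/7 - 423)*((-17906 + (-3473 - 11613)) + 25211) = -2521*((-17906 - 15086) + 25211)/7 = -2521*(-32992 + 25211)/7 = -2521/7*(-7781) = 19615901/7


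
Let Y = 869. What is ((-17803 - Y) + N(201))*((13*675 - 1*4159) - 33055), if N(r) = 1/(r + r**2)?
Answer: 21560190122377/40602 ≈ 5.3101e+8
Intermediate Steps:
((-17803 - Y) + N(201))*((13*675 - 1*4159) - 33055) = ((-17803 - 1*869) + 1/(201*(1 + 201)))*((13*675 - 1*4159) - 33055) = ((-17803 - 869) + (1/201)/202)*((8775 - 4159) - 33055) = (-18672 + (1/201)*(1/202))*(4616 - 33055) = (-18672 + 1/40602)*(-28439) = -758120543/40602*(-28439) = 21560190122377/40602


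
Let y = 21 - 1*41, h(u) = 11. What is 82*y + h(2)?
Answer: -1629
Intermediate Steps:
y = -20 (y = 21 - 41 = -20)
82*y + h(2) = 82*(-20) + 11 = -1640 + 11 = -1629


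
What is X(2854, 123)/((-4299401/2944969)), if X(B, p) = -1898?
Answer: 5589551162/4299401 ≈ 1300.1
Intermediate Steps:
X(2854, 123)/((-4299401/2944969)) = -1898/((-4299401/2944969)) = -1898/((-4299401*1/2944969)) = -1898/(-4299401/2944969) = -1898*(-2944969/4299401) = 5589551162/4299401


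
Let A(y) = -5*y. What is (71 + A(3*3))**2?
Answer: 676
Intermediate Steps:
(71 + A(3*3))**2 = (71 - 15*3)**2 = (71 - 5*9)**2 = (71 - 45)**2 = 26**2 = 676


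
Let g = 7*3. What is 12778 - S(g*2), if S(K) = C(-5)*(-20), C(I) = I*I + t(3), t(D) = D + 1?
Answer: 13358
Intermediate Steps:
g = 21
t(D) = 1 + D
C(I) = 4 + I**2 (C(I) = I*I + (1 + 3) = I**2 + 4 = 4 + I**2)
S(K) = -580 (S(K) = (4 + (-5)**2)*(-20) = (4 + 25)*(-20) = 29*(-20) = -580)
12778 - S(g*2) = 12778 - 1*(-580) = 12778 + 580 = 13358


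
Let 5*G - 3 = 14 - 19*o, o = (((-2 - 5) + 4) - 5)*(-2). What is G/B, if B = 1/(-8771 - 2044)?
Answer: 620781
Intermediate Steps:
o = 16 (o = ((-7 + 4) - 5)*(-2) = (-3 - 5)*(-2) = -8*(-2) = 16)
G = -287/5 (G = ⅗ + (14 - 19*16)/5 = ⅗ + (14 - 304)/5 = ⅗ + (⅕)*(-290) = ⅗ - 58 = -287/5 ≈ -57.400)
B = -1/10815 (B = 1/(-10815) = -1/10815 ≈ -9.2464e-5)
G/B = -287/(5*(-1/10815)) = -287/5*(-10815) = 620781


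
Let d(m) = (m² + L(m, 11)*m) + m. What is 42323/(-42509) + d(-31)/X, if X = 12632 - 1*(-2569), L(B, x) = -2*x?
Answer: -574827415/646179309 ≈ -0.88958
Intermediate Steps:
X = 15201 (X = 12632 + 2569 = 15201)
d(m) = m² - 21*m (d(m) = (m² + (-2*11)*m) + m = (m² - 22*m) + m = m² - 21*m)
42323/(-42509) + d(-31)/X = 42323/(-42509) - 31*(-21 - 31)/15201 = 42323*(-1/42509) - 31*(-52)*(1/15201) = -42323/42509 + 1612*(1/15201) = -42323/42509 + 1612/15201 = -574827415/646179309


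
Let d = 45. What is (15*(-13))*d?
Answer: -8775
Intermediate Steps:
(15*(-13))*d = (15*(-13))*45 = -195*45 = -8775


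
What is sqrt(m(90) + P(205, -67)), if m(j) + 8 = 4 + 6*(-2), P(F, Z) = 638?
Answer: sqrt(622) ≈ 24.940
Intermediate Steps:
m(j) = -16 (m(j) = -8 + (4 + 6*(-2)) = -8 + (4 - 12) = -8 - 8 = -16)
sqrt(m(90) + P(205, -67)) = sqrt(-16 + 638) = sqrt(622)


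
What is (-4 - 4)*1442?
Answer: -11536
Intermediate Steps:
(-4 - 4)*1442 = -8*1442 = -11536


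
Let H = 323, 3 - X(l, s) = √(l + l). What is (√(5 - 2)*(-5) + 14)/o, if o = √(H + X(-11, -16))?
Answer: (14 - 5*√3)/√(326 - I*√22) ≈ 0.29572 + 0.0021273*I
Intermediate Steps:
X(l, s) = 3 - √2*√l (X(l, s) = 3 - √(l + l) = 3 - √(2*l) = 3 - √2*√l)
o = √(326 - I*√22) (o = √(323 + (3 - √2*√(-11))) = √(323 + (3 - √2*I*√11)) = √(323 + (3 - I*√22)) = √(326 - I*√22) ≈ 18.056 - 0.1299*I)
(√(5 - 2)*(-5) + 14)/o = (√(5 - 2)*(-5) + 14)/(√(326 - I*√22)) = (√3*(-5) + 14)/√(326 - I*√22) = (-5*√3 + 14)/√(326 - I*√22) = (14 - 5*√3)/√(326 - I*√22)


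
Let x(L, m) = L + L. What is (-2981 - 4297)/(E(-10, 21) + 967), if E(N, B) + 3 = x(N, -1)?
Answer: -3639/472 ≈ -7.7097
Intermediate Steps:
x(L, m) = 2*L
E(N, B) = -3 + 2*N
(-2981 - 4297)/(E(-10, 21) + 967) = (-2981 - 4297)/((-3 + 2*(-10)) + 967) = -7278/((-3 - 20) + 967) = -7278/(-23 + 967) = -7278/944 = -7278*1/944 = -3639/472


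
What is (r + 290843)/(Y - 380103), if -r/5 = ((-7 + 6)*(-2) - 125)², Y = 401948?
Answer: 215198/21845 ≈ 9.8511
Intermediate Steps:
r = -75645 (r = -5*((-7 + 6)*(-2) - 125)² = -5*(-1*(-2) - 125)² = -5*(2 - 125)² = -5*(-123)² = -5*15129 = -75645)
(r + 290843)/(Y - 380103) = (-75645 + 290843)/(401948 - 380103) = 215198/21845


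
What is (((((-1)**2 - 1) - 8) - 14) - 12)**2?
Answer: 1156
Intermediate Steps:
(((((-1)**2 - 1) - 8) - 14) - 12)**2 = ((((1 - 1) - 8) - 14) - 12)**2 = (((0 - 8) - 14) - 12)**2 = ((-8 - 14) - 12)**2 = (-22 - 12)**2 = (-34)**2 = 1156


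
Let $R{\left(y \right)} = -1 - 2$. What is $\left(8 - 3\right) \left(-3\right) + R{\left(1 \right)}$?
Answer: $-18$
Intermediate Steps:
$R{\left(y \right)} = -3$
$\left(8 - 3\right) \left(-3\right) + R{\left(1 \right)} = \left(8 - 3\right) \left(-3\right) - 3 = 5 \left(-3\right) - 3 = -15 - 3 = -18$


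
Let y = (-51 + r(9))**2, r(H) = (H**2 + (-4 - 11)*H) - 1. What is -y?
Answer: -11236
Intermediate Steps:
r(H) = -1 + H**2 - 15*H (r(H) = (H**2 - 15*H) - 1 = -1 + H**2 - 15*H)
y = 11236 (y = (-51 + (-1 + 9**2 - 15*9))**2 = (-51 + (-1 + 81 - 135))**2 = (-51 - 55)**2 = (-106)**2 = 11236)
-y = -1*11236 = -11236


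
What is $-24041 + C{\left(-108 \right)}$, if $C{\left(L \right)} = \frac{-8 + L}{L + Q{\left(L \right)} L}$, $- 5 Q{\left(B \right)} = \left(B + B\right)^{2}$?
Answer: $- \frac{30281490802}{1259577} \approx -24041.0$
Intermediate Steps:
$Q{\left(B \right)} = - \frac{4 B^{2}}{5}$ ($Q{\left(B \right)} = - \frac{\left(B + B\right)^{2}}{5} = - \frac{\left(2 B\right)^{2}}{5} = - \frac{4 B^{2}}{5}$)
$C{\left(L \right)} = \frac{-8 + L}{L - \frac{4 L^{3}}{5}}$ ($C{\left(L \right)} = \frac{-8 + L}{L + - \frac{4 L^{2}}{5} L} = \frac{-8 + L}{L - \frac{4 L^{3}}{5}}$)
$-24041 + C{\left(-108 \right)} = -24041 + \frac{5 \left(8 - -108\right)}{\left(-108\right) \left(-5 + 4 \left(-108\right)^{2}\right)} = -24041 + 5 \left(- \frac{1}{108}\right) \frac{1}{-5 + 4 \cdot 11664} \left(8 + 108\right) = -24041 + 5 \left(- \frac{1}{108}\right) \frac{1}{-5 + 46656} \cdot 116 = -24041 + 5 \left(- \frac{1}{108}\right) \frac{1}{46651} \cdot 116 = -24041 - \frac{145}{1259577} = - \frac{30281490802}{1259577}$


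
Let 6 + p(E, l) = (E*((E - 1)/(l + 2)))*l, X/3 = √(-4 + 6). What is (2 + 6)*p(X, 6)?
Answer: 60 - 18*√2 ≈ 34.544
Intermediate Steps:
X = 3*√2 (X = 3*√(-4 + 6) = 3*√2 ≈ 4.2426)
p(E, l) = -6 + E*l*(-1 + E)/(2 + l) (p(E, l) = -6 + (E*((E - 1)/(l + 2)))*l = -6 + (E*((-1 + E)/(2 + l)))*l = -6 + (E*(-1 + E)/(2 + l))*l = -6 + E*l*(-1 + E)/(2 + l))
(2 + 6)*p(X, 6) = (2 + 6)*((-12 - 6*6 + 6*(3*√2)² - 1*3*√2*6)/(2 + 6)) = 8*((-12 - 36 + 6*18 - 18*√2)/8) = 8*((-12 - 36 + 108 - 18*√2)/8) = 8*((60 - 18*√2)/8) = 8*(15/2 - 9*√2/4) = 60 - 18*√2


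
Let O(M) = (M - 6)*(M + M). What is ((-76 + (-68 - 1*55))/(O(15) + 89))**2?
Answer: 39601/128881 ≈ 0.30727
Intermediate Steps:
O(M) = 2*M*(-6 + M) (O(M) = (-6 + M)*(2*M) = 2*M*(-6 + M))
((-76 + (-68 - 1*55))/(O(15) + 89))**2 = ((-76 + (-68 - 1*55))/(2*15*(-6 + 15) + 89))**2 = ((-76 + (-68 - 55))/(2*15*9 + 89))**2 = ((-76 - 123)/(270 + 89))**2 = (-199/359)**2 = 39601/128881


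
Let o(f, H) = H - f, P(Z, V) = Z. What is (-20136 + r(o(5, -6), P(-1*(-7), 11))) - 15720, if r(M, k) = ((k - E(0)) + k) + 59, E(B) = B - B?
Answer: -35783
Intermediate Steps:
E(B) = 0
r(M, k) = 59 + 2*k (r(M, k) = ((k - 1*0) + k) + 59 = ((k + 0) + k) + 59 = (k + k) + 59 = 2*k + 59 = 59 + 2*k)
(-20136 + r(o(5, -6), P(-1*(-7), 11))) - 15720 = (-20136 + (59 + 2*(-1*(-7)))) - 15720 = (-20136 + (59 + 2*7)) - 15720 = (-20136 + (59 + 14)) - 15720 = (-20136 + 73) - 15720 = -20063 - 15720 = -35783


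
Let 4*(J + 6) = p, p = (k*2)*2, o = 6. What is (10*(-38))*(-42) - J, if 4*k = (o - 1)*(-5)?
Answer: 63889/4 ≈ 15972.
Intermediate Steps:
k = -25/4 (k = ((6 - 1)*(-5))/4 = (5*(-5))/4 = (¼)*(-25) = -25/4 ≈ -6.2500)
p = -25 (p = -25/4*2*2 = -25/2*2 = -25)
J = -49/4 (J = -6 + (¼)*(-25) = -6 - 25/4 = -49/4 ≈ -12.250)
(10*(-38))*(-42) - J = (10*(-38))*(-42) - 1*(-49/4) = -380*(-42) + 49/4 = 15960 + 49/4 = 63889/4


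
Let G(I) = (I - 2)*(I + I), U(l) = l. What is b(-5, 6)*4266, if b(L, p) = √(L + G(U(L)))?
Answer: 4266*√65 ≈ 34394.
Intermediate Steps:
G(I) = 2*I*(-2 + I) (G(I) = (-2 + I)*(2*I) = 2*I*(-2 + I))
b(L, p) = √(L + 2*L*(-2 + L))
b(-5, 6)*4266 = √(-5*(-3 + 2*(-5)))*4266 = √(-5*(-3 - 10))*4266 = √(-5*(-13))*4266 = √65*4266 = 4266*√65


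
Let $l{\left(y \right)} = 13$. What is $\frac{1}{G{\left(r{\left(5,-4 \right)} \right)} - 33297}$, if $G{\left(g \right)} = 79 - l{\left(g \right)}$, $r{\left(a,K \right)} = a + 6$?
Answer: $- \frac{1}{33231} \approx -3.0092 \cdot 10^{-5}$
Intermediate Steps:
$r{\left(a,K \right)} = 6 + a$
$G{\left(g \right)} = 66$ ($G{\left(g \right)} = 79 - 13 = 66$)
$\frac{1}{G{\left(r{\left(5,-4 \right)} \right)} - 33297} = \frac{1}{66 - 33297} = \frac{1}{-33231} = - \frac{1}{33231}$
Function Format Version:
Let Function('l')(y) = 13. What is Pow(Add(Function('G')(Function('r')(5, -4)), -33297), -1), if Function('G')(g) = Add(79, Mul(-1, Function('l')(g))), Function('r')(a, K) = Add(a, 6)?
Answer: Rational(-1, 33231) ≈ -3.0092e-5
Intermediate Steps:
Function('r')(a, K) = Add(6, a)
Function('G')(g) = 66 (Function('G')(g) = Add(79, Mul(-1, 13)) = Add(79, -13) = 66)
Pow(Add(Function('G')(Function('r')(5, -4)), -33297), -1) = Pow(Add(66, -33297), -1) = Pow(-33231, -1) = Rational(-1, 33231)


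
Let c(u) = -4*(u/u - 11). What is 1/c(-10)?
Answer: 1/40 ≈ 0.025000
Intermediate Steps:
c(u) = 40 (c(u) = -4*(1 - 11) = -4*(-10) = 40)
1/c(-10) = 1/40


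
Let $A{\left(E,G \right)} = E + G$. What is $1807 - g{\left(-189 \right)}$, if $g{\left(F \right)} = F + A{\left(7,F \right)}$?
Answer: $2178$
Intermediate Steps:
$g{\left(F \right)} = 7 + 2 F$ ($g{\left(F \right)} = F + \left(7 + F\right) = 7 + 2 F$)
$1807 - g{\left(-189 \right)} = 1807 - \left(7 + 2 \left(-189\right)\right) = 1807 - \left(7 - 378\right) = 1807 - -371 = 1807 + 371 = 2178$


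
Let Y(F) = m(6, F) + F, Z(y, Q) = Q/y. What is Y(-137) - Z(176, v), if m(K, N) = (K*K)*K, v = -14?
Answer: 6959/88 ≈ 79.080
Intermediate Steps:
m(K, N) = K³ (m(K, N) = K²*K = K³)
Y(F) = 216 + F (Y(F) = 6³ + F = 216 + F)
Y(-137) - Z(176, v) = (216 - 137) - (-14)/176 = 79 - (-14)/176 = 79 - 1*(-7/88) = 79 + 7/88 = 6959/88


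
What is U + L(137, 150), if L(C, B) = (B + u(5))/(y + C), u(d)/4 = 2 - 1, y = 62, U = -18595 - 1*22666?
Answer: -8210785/199 ≈ -41260.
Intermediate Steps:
U = -41261 (U = -18595 - 22666 = -41261)
u(d) = 4 (u(d) = 4*(2 - 1) = 4*1 = 4)
L(C, B) = (4 + B)/(62 + C) (L(C, B) = (B + 4)/(62 + C) = (4 + B)/(62 + C))
U + L(137, 150) = -41261 + (4 + 150)/(62 + 137) = -41261 + 154/199 = -8210785/199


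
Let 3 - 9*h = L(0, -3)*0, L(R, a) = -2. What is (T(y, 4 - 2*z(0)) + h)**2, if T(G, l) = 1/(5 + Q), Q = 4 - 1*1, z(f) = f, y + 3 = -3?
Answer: 121/576 ≈ 0.21007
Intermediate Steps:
y = -6 (y = -3 - 3 = -6)
Q = 3 (Q = 4 - 1 = 3)
T(G, l) = 1/8 (T(G, l) = 1/(5 + 3) = 1/8)
h = 1/3 (h = 1/3 - (-2)*0/9 = 1/3 - 1/9*0 = 1/3 + 0 = 1/3 ≈ 0.33333)
(T(y, 4 - 2*z(0)) + h)**2 = (1/8 + 1/3)**2 = (11/24)**2 = 121/576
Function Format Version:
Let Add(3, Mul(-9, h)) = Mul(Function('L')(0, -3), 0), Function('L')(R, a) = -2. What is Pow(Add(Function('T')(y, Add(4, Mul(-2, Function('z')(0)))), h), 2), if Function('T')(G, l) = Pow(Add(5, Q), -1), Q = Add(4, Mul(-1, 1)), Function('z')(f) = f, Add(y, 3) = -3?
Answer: Rational(121, 576) ≈ 0.21007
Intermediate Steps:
y = -6 (y = Add(-3, -3) = -6)
Q = 3 (Q = Add(4, -1) = 3)
Function('T')(G, l) = Rational(1, 8) (Function('T')(G, l) = Pow(Add(5, 3), -1) = Pow(8, -1) = Rational(1, 8))
h = Rational(1, 3) (h = Add(Rational(1, 3), Mul(Rational(-1, 9), Mul(-2, 0))) = Add(Rational(1, 3), Mul(Rational(-1, 9), 0)) = Add(Rational(1, 3), 0) = Rational(1, 3) ≈ 0.33333)
Pow(Add(Function('T')(y, Add(4, Mul(-2, Function('z')(0)))), h), 2) = Pow(Add(Rational(1, 8), Rational(1, 3)), 2) = Pow(Rational(11, 24), 2) = Rational(121, 576)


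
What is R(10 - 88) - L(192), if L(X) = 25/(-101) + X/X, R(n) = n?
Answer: -7954/101 ≈ -78.752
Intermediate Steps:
L(X) = 76/101 (L(X) = 25*(-1/101) + 1 = -25/101 + 1 = 76/101)
R(10 - 88) - L(192) = (10 - 88) - 1*76/101 = -78 - 76/101 = -7954/101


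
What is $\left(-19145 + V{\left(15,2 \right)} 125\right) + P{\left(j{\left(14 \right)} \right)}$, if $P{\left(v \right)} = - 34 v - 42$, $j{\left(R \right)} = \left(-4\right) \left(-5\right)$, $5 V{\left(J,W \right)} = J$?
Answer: $-19492$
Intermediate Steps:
$V{\left(J,W \right)} = \frac{J}{5}$
$j{\left(R \right)} = 20$
$P{\left(v \right)} = -42 - 34 v$
$\left(-19145 + V{\left(15,2 \right)} 125\right) + P{\left(j{\left(14 \right)} \right)} = \left(-19145 + \frac{1}{5} \cdot 15 \cdot 125\right) - 722 = \left(-19145 + 3 \cdot 125\right) - 722 = \left(-19145 + 375\right) - 722 = -18770 - 722 = -19492$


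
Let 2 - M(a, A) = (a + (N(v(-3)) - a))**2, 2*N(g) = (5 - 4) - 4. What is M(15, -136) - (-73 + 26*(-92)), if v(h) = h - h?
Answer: 9859/4 ≈ 2464.8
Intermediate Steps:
v(h) = 0
N(g) = -3/2 (N(g) = ((5 - 4) - 4)/2 = (1 - 4)/2 = (1/2)*(-3) = -3/2)
M(a, A) = -1/4 (M(a, A) = 2 - (a + (-3/2 - a))**2 = 2 - (-3/2)**2 = 2 - 1*9/4 = 2 - 9/4 = -1/4)
M(15, -136) - (-73 + 26*(-92)) = -1/4 - (-73 + 26*(-92)) = -1/4 - (-73 - 2392) = -1/4 - 1*(-2465) = -1/4 + 2465 = 9859/4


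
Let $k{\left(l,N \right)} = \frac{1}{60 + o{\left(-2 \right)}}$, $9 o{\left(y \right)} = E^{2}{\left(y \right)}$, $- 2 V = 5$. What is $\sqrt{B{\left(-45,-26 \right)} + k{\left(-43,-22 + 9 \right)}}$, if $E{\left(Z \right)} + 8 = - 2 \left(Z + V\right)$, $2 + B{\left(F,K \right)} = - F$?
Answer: $\frac{2 \sqrt{3147538}}{541} \approx 6.5587$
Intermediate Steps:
$V = - \frac{5}{2}$ ($V = \left(- \frac{1}{2}\right) 5 = - \frac{5}{2} \approx -2.5$)
$B{\left(F,K \right)} = -2 - F$
$E{\left(Z \right)} = -3 - 2 Z$ ($E{\left(Z \right)} = -8 - 2 \left(Z - \frac{5}{2}\right) = -8 - 2 \left(- \frac{5}{2} + Z\right) = -8 - \left(-5 + 2 Z\right) = -3 - 2 Z$)
$o{\left(y \right)} = \frac{\left(-3 - 2 y\right)^{2}}{9}$
$k{\left(l,N \right)} = \frac{9}{541}$ ($k{\left(l,N \right)} = \frac{1}{60 + \frac{\left(3 + 2 \left(-2\right)\right)^{2}}{9}} = \frac{1}{60 + \frac{\left(3 - 4\right)^{2}}{9}} = \frac{1}{60 + \frac{\left(-1\right)^{2}}{9}} = \frac{1}{60 + \frac{1}{9} \cdot 1} = \frac{1}{60 + \frac{1}{9}} = \frac{1}{\frac{541}{9}} = \frac{9}{541}$)
$\sqrt{B{\left(-45,-26 \right)} + k{\left(-43,-22 + 9 \right)}} = \sqrt{\left(-2 - -45\right) + \frac{9}{541}} = \sqrt{\left(-2 + 45\right) + \frac{9}{541}} = \sqrt{43 + \frac{9}{541}} = \sqrt{\frac{23272}{541}} = \frac{2 \sqrt{3147538}}{541}$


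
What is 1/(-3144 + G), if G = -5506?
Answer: -1/8650 ≈ -0.00011561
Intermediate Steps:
1/(-3144 + G) = 1/(-3144 - 5506) = 1/(-8650) = -1/8650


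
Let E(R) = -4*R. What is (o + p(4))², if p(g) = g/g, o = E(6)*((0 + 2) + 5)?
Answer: 27889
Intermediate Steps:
o = -168 (o = (-4*6)*((0 + 2) + 5) = -24*(2 + 5) = -24*7 = -168)
p(g) = 1
(o + p(4))² = (-168 + 1)² = (-167)² = 27889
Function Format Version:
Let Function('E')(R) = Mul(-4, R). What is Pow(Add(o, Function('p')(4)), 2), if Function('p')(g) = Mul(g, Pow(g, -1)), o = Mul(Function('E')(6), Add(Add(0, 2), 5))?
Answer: 27889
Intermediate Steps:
o = -168 (o = Mul(Mul(-4, 6), Add(Add(0, 2), 5)) = Mul(-24, Add(2, 5)) = Mul(-24, 7) = -168)
Function('p')(g) = 1
Pow(Add(o, Function('p')(4)), 2) = Pow(Add(-168, 1), 2) = Pow(-167, 2) = 27889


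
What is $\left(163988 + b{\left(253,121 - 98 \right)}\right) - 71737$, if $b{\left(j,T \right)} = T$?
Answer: $92274$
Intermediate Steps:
$\left(163988 + b{\left(253,121 - 98 \right)}\right) - 71737 = \left(163988 + \left(121 - 98\right)\right) - 71737 = \left(163988 + 23\right) - 71737 = 164011 - 71737 = 92274$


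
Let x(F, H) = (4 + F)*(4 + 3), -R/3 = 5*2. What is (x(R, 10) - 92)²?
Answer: 75076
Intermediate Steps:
R = -30 (R = -15*2 = -3*10 = -30)
x(F, H) = 28 + 7*F (x(F, H) = (4 + F)*7 = 28 + 7*F)
(x(R, 10) - 92)² = ((28 + 7*(-30)) - 92)² = ((28 - 210) - 92)² = (-182 - 92)² = (-274)² = 75076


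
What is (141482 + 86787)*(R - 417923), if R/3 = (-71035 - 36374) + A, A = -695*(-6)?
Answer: -166097655160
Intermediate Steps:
A = 4170
R = -309717 (R = 3*((-71035 - 36374) + 4170) = 3*(-107409 + 4170) = 3*(-103239) = -309717)
(141482 + 86787)*(R - 417923) = (141482 + 86787)*(-309717 - 417923) = 228269*(-727640) = -166097655160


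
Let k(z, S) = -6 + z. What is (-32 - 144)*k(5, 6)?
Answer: 176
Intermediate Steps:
(-32 - 144)*k(5, 6) = (-32 - 144)*(-6 + 5) = -176*(-1) = 176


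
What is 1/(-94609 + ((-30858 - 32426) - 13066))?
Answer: -1/170959 ≈ -5.8494e-6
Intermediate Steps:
1/(-94609 + ((-30858 - 32426) - 13066)) = 1/(-94609 + (-63284 - 13066)) = 1/(-94609 - 76350) = 1/(-170959) = -1/170959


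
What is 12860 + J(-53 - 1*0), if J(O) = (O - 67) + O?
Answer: 12687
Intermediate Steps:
J(O) = -67 + 2*O (J(O) = (-67 + O) + O = -67 + 2*O)
12860 + J(-53 - 1*0) = 12860 + (-67 + 2*(-53 - 1*0)) = 12860 + (-67 + 2*(-53 + 0)) = 12860 + (-67 + 2*(-53)) = 12860 + (-67 - 106) = 12860 - 173 = 12687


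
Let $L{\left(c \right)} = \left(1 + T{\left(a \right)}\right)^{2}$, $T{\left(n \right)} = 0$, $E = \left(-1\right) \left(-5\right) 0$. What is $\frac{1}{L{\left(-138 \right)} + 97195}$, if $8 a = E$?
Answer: $\frac{1}{97196} \approx 1.0288 \cdot 10^{-5}$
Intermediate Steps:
$E = 0$ ($E = 5 \cdot 0 = 0$)
$a = 0$ ($a = \frac{1}{8} \cdot 0 = 0$)
$L{\left(c \right)} = 1$ ($L{\left(c \right)} = \left(1 + 0\right)^{2} = 1^{2} = 1$)
$\frac{1}{L{\left(-138 \right)} + 97195} = \frac{1}{1 + 97195} = \frac{1}{97196}$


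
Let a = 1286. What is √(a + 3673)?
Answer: 3*√551 ≈ 70.420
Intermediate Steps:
√(a + 3673) = √(1286 + 3673) = √4959 = 3*√551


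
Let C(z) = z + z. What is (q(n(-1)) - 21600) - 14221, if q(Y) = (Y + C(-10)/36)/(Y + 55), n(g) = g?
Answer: -8704510/243 ≈ -35821.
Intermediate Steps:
C(z) = 2*z
q(Y) = (-5/9 + Y)/(55 + Y) (q(Y) = (Y + (2*(-10))/36)/(Y + 55) = (Y - 20*1/36)/(55 + Y) = (Y - 5/9)/(55 + Y) = (-5/9 + Y)/(55 + Y))
(q(n(-1)) - 21600) - 14221 = ((-5/9 - 1)/(55 - 1) - 21600) - 14221 = (-14/9/54 - 21600) - 14221 = ((1/54)*(-14/9) - 21600) - 14221 = (-7/243 - 21600) - 14221 = -5248807/243 - 14221 = -8704510/243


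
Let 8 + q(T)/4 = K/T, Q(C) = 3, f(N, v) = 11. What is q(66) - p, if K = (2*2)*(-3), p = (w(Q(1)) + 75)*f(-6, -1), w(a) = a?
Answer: -9798/11 ≈ -890.73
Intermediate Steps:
p = 858 (p = (3 + 75)*11 = 78*11 = 858)
K = -12 (K = 4*(-3) = -12)
q(T) = -32 - 48/T (q(T) = -32 + 4*(-12/T) = -32 - 48/T)
q(66) - p = (-32 - 48/66) - 1*858 = (-32 - 48*1/66) - 858 = (-32 - 8/11) - 858 = -360/11 - 858 = -9798/11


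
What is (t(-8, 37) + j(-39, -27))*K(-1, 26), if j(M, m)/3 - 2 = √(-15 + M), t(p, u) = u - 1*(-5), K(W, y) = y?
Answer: 1248 + 234*I*√6 ≈ 1248.0 + 573.18*I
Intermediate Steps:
t(p, u) = 5 + u (t(p, u) = u + 5 = 5 + u)
j(M, m) = 6 + 3*√(-15 + M)
(t(-8, 37) + j(-39, -27))*K(-1, 26) = ((5 + 37) + (6 + 3*√(-15 - 39)))*26 = (42 + (6 + 3*√(-54)))*26 = (42 + (6 + 3*(3*I*√6)))*26 = (42 + (6 + 9*I*√6))*26 = (48 + 9*I*√6)*26 = 1248 + 234*I*√6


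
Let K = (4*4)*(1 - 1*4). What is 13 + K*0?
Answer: 13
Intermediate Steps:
K = -48 (K = 16*(1 - 4) = 16*(-3) = -48)
13 + K*0 = 13 - 48*0 = 13 + 0 = 13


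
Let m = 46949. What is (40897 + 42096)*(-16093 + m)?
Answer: 2560832008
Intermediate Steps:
(40897 + 42096)*(-16093 + m) = (40897 + 42096)*(-16093 + 46949) = 82993*30856 = 2560832008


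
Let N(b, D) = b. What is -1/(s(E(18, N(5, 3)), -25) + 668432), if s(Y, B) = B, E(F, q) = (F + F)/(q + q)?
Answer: -1/668407 ≈ -1.4961e-6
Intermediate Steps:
E(F, q) = F/q (E(F, q) = (2*F)/((2*q)) = (2*F)*(1/(2*q)) = F/q)
-1/(s(E(18, N(5, 3)), -25) + 668432) = -1/(-25 + 668432) = -1/668407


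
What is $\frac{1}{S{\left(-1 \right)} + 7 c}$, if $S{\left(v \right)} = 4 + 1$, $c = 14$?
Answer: $\frac{1}{103} \approx 0.0097087$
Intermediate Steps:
$S{\left(v \right)} = 5$
$\frac{1}{S{\left(-1 \right)} + 7 c} = \frac{1}{5 + 7 \cdot 14} = \frac{1}{5 + 98} = \frac{1}{103}$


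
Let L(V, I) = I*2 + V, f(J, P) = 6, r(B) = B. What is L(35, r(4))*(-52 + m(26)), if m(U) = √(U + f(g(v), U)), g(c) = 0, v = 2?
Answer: -2236 + 172*√2 ≈ -1992.8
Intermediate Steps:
L(V, I) = V + 2*I (L(V, I) = 2*I + V = V + 2*I)
m(U) = √(6 + U) (m(U) = √(U + 6) = √(6 + U))
L(35, r(4))*(-52 + m(26)) = (35 + 2*4)*(-52 + √(6 + 26)) = (35 + 8)*(-52 + √32) = 43*(-52 + 4*√2) = -2236 + 172*√2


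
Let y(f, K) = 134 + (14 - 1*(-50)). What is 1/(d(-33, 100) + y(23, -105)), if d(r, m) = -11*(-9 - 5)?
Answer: 1/352 ≈ 0.0028409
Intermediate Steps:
d(r, m) = 154 (d(r, m) = -11*(-14) = 154)
y(f, K) = 198 (y(f, K) = 134 + (14 + 50) = 134 + 64 = 198)
1/(d(-33, 100) + y(23, -105)) = 1/(154 + 198) = 1/352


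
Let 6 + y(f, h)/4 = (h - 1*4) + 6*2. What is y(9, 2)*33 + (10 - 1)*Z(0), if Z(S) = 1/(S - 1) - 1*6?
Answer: 465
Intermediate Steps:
y(f, h) = 8 + 4*h (y(f, h) = -24 + 4*((h - 1*4) + 6*2) = -24 + 4*((h - 4) + 12) = -24 + 4*((-4 + h) + 12) = -24 + 4*(8 + h) = -24 + (32 + 4*h) = 8 + 4*h)
Z(S) = -6 + 1/(-1 + S) (Z(S) = 1/(-1 + S) - 6 = -6 + 1/(-1 + S))
y(9, 2)*33 + (10 - 1)*Z(0) = (8 + 4*2)*33 + (10 - 1)*((7 - 6*0)/(-1 + 0)) = (8 + 8)*33 + 9*((7 + 0)/(-1)) = 16*33 + 9*(-1*7) = 528 + 9*(-7) = 528 - 63 = 465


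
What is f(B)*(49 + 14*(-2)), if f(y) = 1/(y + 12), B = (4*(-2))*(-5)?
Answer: 21/52 ≈ 0.40385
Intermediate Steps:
B = 40 (B = -8*(-5) = 40)
f(y) = 1/(12 + y)
f(B)*(49 + 14*(-2)) = (49 + 14*(-2))/(12 + 40) = (49 - 28)/52 = (1/52)*21 = 21/52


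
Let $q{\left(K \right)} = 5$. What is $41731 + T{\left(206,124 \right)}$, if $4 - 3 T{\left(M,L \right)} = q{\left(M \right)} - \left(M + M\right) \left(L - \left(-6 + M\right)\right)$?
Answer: $\frac{93880}{3} \approx 31293.0$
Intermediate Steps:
$T{\left(M,L \right)} = - \frac{1}{3} + \frac{2 M \left(6 + L - M\right)}{3}$ ($T{\left(M,L \right)} = \frac{4}{3} - \frac{5 - \left(M + M\right) \left(L - \left(-6 + M\right)\right)}{3} = \frac{4}{3} - \frac{5 - 2 M \left(6 + L - M\right)}{3} = \frac{4}{3} + \left(- \frac{5}{3} + \frac{2 M \left(6 + L - M\right)}{3}\right) = - \frac{1}{3} + \frac{2 M \left(6 + L - M\right)}{3}$)
$41731 + T{\left(206,124 \right)} = 41731 + \left(- \frac{1}{3} + 4 \cdot 206 - \frac{2 \cdot 206^{2}}{3} + \frac{2}{3} \cdot 124 \cdot 206\right) = 41731 + \left(- \frac{1}{3} + 824 - \frac{84872}{3} + \frac{51088}{3}\right) = 41731 - \frac{31313}{3} = \frac{93880}{3}$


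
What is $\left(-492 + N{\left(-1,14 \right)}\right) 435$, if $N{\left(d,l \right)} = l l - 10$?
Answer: $-133110$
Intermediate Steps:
$N{\left(d,l \right)} = -10 + l^{2}$ ($N{\left(d,l \right)} = l^{2} - 10 = -10 + l^{2}$)
$\left(-492 + N{\left(-1,14 \right)}\right) 435 = \left(-492 - \left(10 - 14^{2}\right)\right) 435 = \left(-492 + \left(-10 + 196\right)\right) 435 = \left(-492 + 186\right) 435 = \left(-306\right) 435 = -133110$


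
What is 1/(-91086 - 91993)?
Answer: -1/183079 ≈ -5.4621e-6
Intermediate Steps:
1/(-91086 - 91993) = 1/(-183079) = -1/183079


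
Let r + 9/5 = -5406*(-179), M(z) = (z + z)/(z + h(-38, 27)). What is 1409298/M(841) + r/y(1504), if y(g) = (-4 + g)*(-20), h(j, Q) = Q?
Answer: 30580410246133/42050000 ≈ 7.2724e+5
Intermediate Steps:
y(g) = 80 - 20*g
M(z) = 2*z/(27 + z) (M(z) = (z + z)/(z + 27) = (2*z)/(27 + z) = 2*z/(27 + z))
r = 4838361/5 (r = -9/5 - 5406*(-179) = -9/5 + 967674 = 4838361/5 ≈ 9.6767e+5)
1409298/M(841) + r/y(1504) = 1409298/((2*841/(27 + 841))) + 4838361/(5*(80 - 20*1504)) = 1409298/((2*841/868)) + 4838361/(5*(80 - 30080)) = 1409298/((2*841*(1/868))) + (4838361/5)/(-30000) = 1409298/(841/434) + (4838361/5)*(-1/30000) = 1409298*(434/841) - 1612787/50000 = 611635332/841 - 1612787/50000 = 30580410246133/42050000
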